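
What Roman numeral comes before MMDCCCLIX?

MMDCCCLIX = 2859, so the previous integer is 2859 - 1 = 2858

MMDCCCLVIII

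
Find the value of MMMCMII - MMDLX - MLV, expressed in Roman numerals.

MMMCMII = 3902, MMDLX = 2560, MLV = 1055
3902 - 2560 = 1342
1342 - 1055 = 287

CCLXXXVII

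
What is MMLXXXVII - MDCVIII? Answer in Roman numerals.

MMLXXXVII = 2087
MDCVIII = 1608
2087 - 1608 = 479

CDLXXIX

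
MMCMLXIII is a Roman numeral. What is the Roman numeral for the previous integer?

MMCMLXIII = 2963; previous is 2962

MMCMLXII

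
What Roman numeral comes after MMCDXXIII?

MMCDXXIII = 2423, so the next integer is 2423 + 1 = 2424

MMCDXXIV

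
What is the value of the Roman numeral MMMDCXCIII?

MMMDCXCIII: M=1000, M=1000, M=1000, D=500, C=100, XC=90, I=1, I=1, I=1
1000 + 1000 + 1000 + 500 + 100 + 90 + 1 + 1 + 1 = 3693

3693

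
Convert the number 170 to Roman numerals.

Convert 170 to Roman numerals:
  170 contains 1×100 (C)
  70 contains 1×50 (L)
  20 contains 2×10 (XX)

CLXX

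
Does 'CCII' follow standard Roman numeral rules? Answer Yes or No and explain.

'CCII': Check the rules: uses only the symbols I, V, X, L, C, D, M; no symbol is repeated more than three times in a row; V, L and D each appear at most once; no smaller symbol precedes a larger one (values never increase from left to right). Value: C (100) + C (100) + I (1) + I (1) = 202. So it is a valid standard Roman numeral.

Yes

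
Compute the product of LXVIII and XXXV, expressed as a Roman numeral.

LXVIII = 68
XXXV = 35
68 × 35 = 2380

MMCCCLXXX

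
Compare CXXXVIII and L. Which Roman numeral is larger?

CXXXVIII = 138
L = 50
138 is larger

CXXXVIII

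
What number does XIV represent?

XIV: X=10, IV=4
10 + 4 = 14

14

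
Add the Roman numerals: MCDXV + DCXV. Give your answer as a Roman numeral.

MCDXV = 1415
DCXV = 615
1415 + 615 = 2030

MMXXX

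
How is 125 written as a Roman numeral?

Convert 125 to Roman numerals:
  125 contains 1×100 (C)
  25 contains 2×10 (XX)
  5 contains 1×5 (V)

CXXV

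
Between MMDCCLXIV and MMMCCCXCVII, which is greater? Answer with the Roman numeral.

MMDCCLXIV = 2764
MMMCCCXCVII = 3397
3397 is larger

MMMCCCXCVII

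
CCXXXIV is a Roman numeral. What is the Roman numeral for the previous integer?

CCXXXIV = 234, so the previous integer is 234 - 1 = 233

CCXXXIII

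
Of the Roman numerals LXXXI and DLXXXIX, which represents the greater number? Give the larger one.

LXXXI = 81
DLXXXIX = 589
589 is larger

DLXXXIX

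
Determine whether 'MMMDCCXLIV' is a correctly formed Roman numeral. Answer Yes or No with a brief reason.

'MMMDCCXLIV': Check the rules: uses only the symbols I, V, X, L, C, D, M; no symbol is repeated more than three times in a row; V, L and D each appear at most once; the only places a smaller symbol precedes a larger one are the allowed subtractive pairs XL, IV, the symbol right after such a pair (if any) is smaller than the pair's first symbol, and otherwise the values never increase from left to right. Value: M (1000) + M (1000) + M (1000) + D (500) + C (100) + C (100) + XL (40) + IV (4) = 3744. So it is a valid standard Roman numeral.

Yes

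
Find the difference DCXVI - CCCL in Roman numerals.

DCXVI = 616
CCCL = 350
616 - 350 = 266

CCLXVI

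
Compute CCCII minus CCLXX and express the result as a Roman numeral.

CCCII = 302
CCLXX = 270
302 - 270 = 32

XXXII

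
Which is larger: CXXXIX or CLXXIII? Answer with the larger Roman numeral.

CXXXIX = 139
CLXXIII = 173
173 is larger

CLXXIII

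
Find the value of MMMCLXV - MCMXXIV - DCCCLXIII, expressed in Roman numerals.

MMMCLXV = 3165, MCMXXIV = 1924, DCCCLXIII = 863
3165 - 1924 = 1241
1241 - 863 = 378

CCCLXXVIII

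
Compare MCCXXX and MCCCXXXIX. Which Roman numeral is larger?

MCCXXX = 1230
MCCCXXXIX = 1339
1339 is larger

MCCCXXXIX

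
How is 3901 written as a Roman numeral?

Convert 3901 to Roman numerals:
  3901 contains 3×1000 (MMM)
  901 contains 1×900 (CM)
  1 contains 1×1 (I)

MMMCMI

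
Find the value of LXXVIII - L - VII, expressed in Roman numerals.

LXXVIII = 78, L = 50, VII = 7
78 - 50 = 28
28 - 7 = 21

XXI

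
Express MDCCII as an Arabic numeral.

MDCCII: M=1000, D=500, C=100, C=100, I=1, I=1
1000 + 500 + 100 + 100 + 1 + 1 = 1702

1702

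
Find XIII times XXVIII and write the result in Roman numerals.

XIII = 13
XXVIII = 28
13 × 28 = 364

CCCLXIV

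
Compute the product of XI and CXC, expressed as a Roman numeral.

XI = 11
CXC = 190
11 × 190 = 2090

MMXC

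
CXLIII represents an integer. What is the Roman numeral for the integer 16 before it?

CXLIII = 143
143 - 16 = 127

CXXVII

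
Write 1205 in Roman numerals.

Convert 1205 to Roman numerals:
  1205 contains 1×1000 (M)
  205 contains 2×100 (CC)
  5 contains 1×5 (V)

MCCV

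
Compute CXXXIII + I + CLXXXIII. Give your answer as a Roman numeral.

CXXXIII = 133, I = 1, CLXXXIII = 183
133 + 1 = 134
134 + 183 = 317

CCCXVII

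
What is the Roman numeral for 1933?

Convert 1933 to Roman numerals:
  1933 contains 1×1000 (M)
  933 contains 1×900 (CM)
  33 contains 3×10 (XXX)
  3 contains 3×1 (III)

MCMXXXIII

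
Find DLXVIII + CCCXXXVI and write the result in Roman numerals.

DLXVIII = 568
CCCXXXVI = 336
568 + 336 = 904

CMIV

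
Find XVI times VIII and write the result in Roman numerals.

XVI = 16
VIII = 8
16 × 8 = 128

CXXVIII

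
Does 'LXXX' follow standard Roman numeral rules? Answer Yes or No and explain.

'LXXX': Check the rules: uses only the symbols I, V, X, L, C, D, M; no symbol is repeated more than three times in a row; V, L and D each appear at most once; no smaller symbol precedes a larger one (values never increase from left to right). Value: L (50) + X (10) + X (10) + X (10) = 80. So it is a valid standard Roman numeral.

Yes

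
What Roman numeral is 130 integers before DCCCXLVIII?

DCCCXLVIII = 848
848 - 130 = 718

DCCXVIII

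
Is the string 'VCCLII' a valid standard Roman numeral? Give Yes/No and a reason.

'VCCLII': Invalid subtractive combination: VC

No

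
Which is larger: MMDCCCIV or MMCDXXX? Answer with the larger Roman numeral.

MMDCCCIV = 2804
MMCDXXX = 2430
2804 is larger

MMDCCCIV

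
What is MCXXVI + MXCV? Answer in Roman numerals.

MCXXVI = 1126
MXCV = 1095
1126 + 1095 = 2221

MMCCXXI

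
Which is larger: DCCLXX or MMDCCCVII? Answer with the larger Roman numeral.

DCCLXX = 770
MMDCCCVII = 2807
2807 is larger

MMDCCCVII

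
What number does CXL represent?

CXL: C=100, XL=40
100 + 40 = 140

140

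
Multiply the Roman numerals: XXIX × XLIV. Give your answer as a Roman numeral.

XXIX = 29
XLIV = 44
29 × 44 = 1276

MCCLXXVI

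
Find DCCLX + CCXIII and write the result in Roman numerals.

DCCLX = 760
CCXIII = 213
760 + 213 = 973

CMLXXIII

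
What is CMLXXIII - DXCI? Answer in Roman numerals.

CMLXXIII = 973
DXCI = 591
973 - 591 = 382

CCCLXXXII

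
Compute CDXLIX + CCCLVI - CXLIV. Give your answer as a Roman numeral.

CDXLIX = 449, CCCLVI = 356, CXLIV = 144
449 + 356 = 805
805 - 144 = 661

DCLXI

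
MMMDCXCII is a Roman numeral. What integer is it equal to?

MMMDCXCII: M=1000, M=1000, M=1000, D=500, C=100, XC=90, I=1, I=1
1000 + 1000 + 1000 + 500 + 100 + 90 + 1 + 1 = 3692

3692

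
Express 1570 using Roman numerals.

Convert 1570 to Roman numerals:
  1570 contains 1×1000 (M)
  570 contains 1×500 (D)
  70 contains 1×50 (L)
  20 contains 2×10 (XX)

MDLXX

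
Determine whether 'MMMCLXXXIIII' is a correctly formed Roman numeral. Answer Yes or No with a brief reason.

'MMMCLXXXIIII': More than 3 consecutive I's

No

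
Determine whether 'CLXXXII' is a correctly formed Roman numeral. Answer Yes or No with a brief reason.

'CLXXXII': Check the rules: uses only the symbols I, V, X, L, C, D, M; no symbol is repeated more than three times in a row; V, L and D each appear at most once; no smaller symbol precedes a larger one (values never increase from left to right). Value: C (100) + L (50) + X (10) + X (10) + X (10) + I (1) + I (1) = 182. So it is a valid standard Roman numeral.

Yes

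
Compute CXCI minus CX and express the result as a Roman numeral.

CXCI = 191
CX = 110
191 - 110 = 81

LXXXI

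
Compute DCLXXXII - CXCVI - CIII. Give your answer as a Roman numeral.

DCLXXXII = 682, CXCVI = 196, CIII = 103
682 - 196 = 486
486 - 103 = 383

CCCLXXXIII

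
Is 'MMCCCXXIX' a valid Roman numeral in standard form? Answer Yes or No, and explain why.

'MMCCCXXIX': Check the rules: uses only the symbols I, V, X, L, C, D, M; no symbol is repeated more than three times in a row; V, L and D each appear at most once; the only place a smaller symbol precedes a larger one is the allowed subtractive pair IX, the symbol right after such a pair (if any) is smaller than the pair's first symbol, and otherwise the values never increase from left to right. Value: M (1000) + M (1000) + C (100) + C (100) + C (100) + X (10) + X (10) + IX (9) = 2329. So it is a valid standard Roman numeral.

Yes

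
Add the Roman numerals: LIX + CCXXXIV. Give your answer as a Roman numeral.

LIX = 59
CCXXXIV = 234
59 + 234 = 293

CCXCIII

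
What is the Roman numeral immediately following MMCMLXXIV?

MMCMLXXIV = 2974, so the next integer is 2974 + 1 = 2975

MMCMLXXV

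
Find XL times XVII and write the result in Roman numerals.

XL = 40
XVII = 17
40 × 17 = 680

DCLXXX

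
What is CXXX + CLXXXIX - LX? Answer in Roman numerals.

CXXX = 130, CLXXXIX = 189, LX = 60
130 + 189 = 319
319 - 60 = 259

CCLIX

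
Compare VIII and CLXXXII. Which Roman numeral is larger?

VIII = 8
CLXXXII = 182
182 is larger

CLXXXII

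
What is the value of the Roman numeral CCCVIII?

CCCVIII: C=100, C=100, C=100, V=5, I=1, I=1, I=1
100 + 100 + 100 + 5 + 1 + 1 + 1 = 308

308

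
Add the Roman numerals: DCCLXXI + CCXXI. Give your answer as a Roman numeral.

DCCLXXI = 771
CCXXI = 221
771 + 221 = 992

CMXCII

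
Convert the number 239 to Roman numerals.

Convert 239 to Roman numerals:
  239 contains 2×100 (CC)
  39 contains 3×10 (XXX)
  9 contains 1×9 (IX)

CCXXXIX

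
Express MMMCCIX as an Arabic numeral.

MMMCCIX: M=1000, M=1000, M=1000, C=100, C=100, IX=9
1000 + 1000 + 1000 + 100 + 100 + 9 = 3209

3209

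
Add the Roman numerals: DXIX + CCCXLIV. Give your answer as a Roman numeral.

DXIX = 519
CCCXLIV = 344
519 + 344 = 863

DCCCLXIII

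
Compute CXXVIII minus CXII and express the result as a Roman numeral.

CXXVIII = 128
CXII = 112
128 - 112 = 16

XVI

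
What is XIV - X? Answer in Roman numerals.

XIV = 14
X = 10
14 - 10 = 4

IV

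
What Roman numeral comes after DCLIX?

DCLIX = 659, so the next integer is 659 + 1 = 660

DCLX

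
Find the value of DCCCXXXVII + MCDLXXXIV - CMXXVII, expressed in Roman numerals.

DCCCXXXVII = 837, MCDLXXXIV = 1484, CMXXVII = 927
837 + 1484 = 2321
2321 - 927 = 1394

MCCCXCIV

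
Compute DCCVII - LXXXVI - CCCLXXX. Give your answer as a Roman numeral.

DCCVII = 707, LXXXVI = 86, CCCLXXX = 380
707 - 86 = 621
621 - 380 = 241

CCXLI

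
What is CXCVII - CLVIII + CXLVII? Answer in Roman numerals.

CXCVII = 197, CLVIII = 158, CXLVII = 147
197 - 158 = 39
39 + 147 = 186

CLXXXVI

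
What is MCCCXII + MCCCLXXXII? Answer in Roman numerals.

MCCCXII = 1312
MCCCLXXXII = 1382
1312 + 1382 = 2694

MMDCXCIV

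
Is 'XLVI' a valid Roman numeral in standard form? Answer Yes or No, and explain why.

'XLVI': Check the rules: uses only the symbols I, V, X, L, C, D, M; no symbol is repeated more than three times in a row; V, L and D each appear at most once; the only place a smaller symbol precedes a larger one is the allowed subtractive pair XL, the symbol right after such a pair (if any) is smaller than the pair's first symbol, and otherwise the values never increase from left to right. Value: XL (40) + V (5) + I (1) = 46. So it is a valid standard Roman numeral.

Yes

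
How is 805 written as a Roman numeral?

Convert 805 to Roman numerals:
  805 contains 1×500 (D)
  305 contains 3×100 (CCC)
  5 contains 1×5 (V)

DCCCV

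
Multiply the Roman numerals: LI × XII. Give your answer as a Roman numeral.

LI = 51
XII = 12
51 × 12 = 612

DCXII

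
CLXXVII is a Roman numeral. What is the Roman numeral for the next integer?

CLXXVII = 177, so the next integer is 177 + 1 = 178

CLXXVIII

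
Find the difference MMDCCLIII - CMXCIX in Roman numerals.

MMDCCLIII = 2753
CMXCIX = 999
2753 - 999 = 1754

MDCCLIV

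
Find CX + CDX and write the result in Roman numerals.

CX = 110
CDX = 410
110 + 410 = 520

DXX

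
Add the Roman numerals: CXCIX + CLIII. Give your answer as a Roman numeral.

CXCIX = 199
CLIII = 153
199 + 153 = 352

CCCLII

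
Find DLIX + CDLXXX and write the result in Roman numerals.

DLIX = 559
CDLXXX = 480
559 + 480 = 1039

MXXXIX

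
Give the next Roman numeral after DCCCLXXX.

DCCCLXXX = 880; next is 881

DCCCLXXXI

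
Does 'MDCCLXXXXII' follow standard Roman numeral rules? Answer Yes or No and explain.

'MDCCLXXXXII': More than 3 consecutive X's

No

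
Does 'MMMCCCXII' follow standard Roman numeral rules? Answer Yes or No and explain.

'MMMCCCXII': Check the rules: uses only the symbols I, V, X, L, C, D, M; no symbol is repeated more than three times in a row; V, L and D each appear at most once; no smaller symbol precedes a larger one (values never increase from left to right). Value: M (1000) + M (1000) + M (1000) + C (100) + C (100) + C (100) + X (10) + I (1) + I (1) = 3312. So it is a valid standard Roman numeral.

Yes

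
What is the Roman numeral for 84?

Convert 84 to Roman numerals:
  84 contains 1×50 (L)
  34 contains 3×10 (XXX)
  4 contains 1×4 (IV)

LXXXIV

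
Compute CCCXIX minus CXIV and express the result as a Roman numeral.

CCCXIX = 319
CXIV = 114
319 - 114 = 205

CCV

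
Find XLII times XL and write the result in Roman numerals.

XLII = 42
XL = 40
42 × 40 = 1680

MDCLXXX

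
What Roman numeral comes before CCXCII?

CCXCII = 292; previous is 291

CCXCI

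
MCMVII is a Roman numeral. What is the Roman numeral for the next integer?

MCMVII = 1907, so the next integer is 1907 + 1 = 1908

MCMVIII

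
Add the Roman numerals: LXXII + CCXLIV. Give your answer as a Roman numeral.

LXXII = 72
CCXLIV = 244
72 + 244 = 316

CCCXVI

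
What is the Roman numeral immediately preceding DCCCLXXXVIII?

DCCCLXXXVIII = 888; previous is 887

DCCCLXXXVII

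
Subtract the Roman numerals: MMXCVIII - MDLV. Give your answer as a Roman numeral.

MMXCVIII = 2098
MDLV = 1555
2098 - 1555 = 543

DXLIII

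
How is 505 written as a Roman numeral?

Convert 505 to Roman numerals:
  505 contains 1×500 (D)
  5 contains 1×5 (V)

DV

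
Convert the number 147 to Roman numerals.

Convert 147 to Roman numerals:
  147 contains 1×100 (C)
  47 contains 1×40 (XL)
  7 contains 1×5 (V)
  2 contains 2×1 (II)

CXLVII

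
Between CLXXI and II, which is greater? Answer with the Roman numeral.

CLXXI = 171
II = 2
171 is larger

CLXXI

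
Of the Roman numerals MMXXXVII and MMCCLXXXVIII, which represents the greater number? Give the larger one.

MMXXXVII = 2037
MMCCLXXXVIII = 2288
2288 is larger

MMCCLXXXVIII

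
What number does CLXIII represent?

CLXIII: C=100, L=50, X=10, I=1, I=1, I=1
100 + 50 + 10 + 1 + 1 + 1 = 163

163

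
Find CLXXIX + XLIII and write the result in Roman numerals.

CLXXIX = 179
XLIII = 43
179 + 43 = 222

CCXXII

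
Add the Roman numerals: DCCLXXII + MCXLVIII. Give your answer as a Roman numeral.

DCCLXXII = 772
MCXLVIII = 1148
772 + 1148 = 1920

MCMXX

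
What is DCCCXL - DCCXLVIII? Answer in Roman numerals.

DCCCXL = 840
DCCXLVIII = 748
840 - 748 = 92

XCII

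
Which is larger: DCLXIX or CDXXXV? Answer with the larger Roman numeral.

DCLXIX = 669
CDXXXV = 435
669 is larger

DCLXIX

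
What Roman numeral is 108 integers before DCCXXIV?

DCCXXIV = 724
724 - 108 = 616

DCXVI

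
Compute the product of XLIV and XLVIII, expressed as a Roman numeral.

XLIV = 44
XLVIII = 48
44 × 48 = 2112

MMCXII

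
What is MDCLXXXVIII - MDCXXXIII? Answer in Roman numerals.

MDCLXXXVIII = 1688
MDCXXXIII = 1633
1688 - 1633 = 55

LV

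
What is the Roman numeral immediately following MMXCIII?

MMXCIII = 2093; next is 2094

MMXCIV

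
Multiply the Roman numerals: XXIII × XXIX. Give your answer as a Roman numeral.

XXIII = 23
XXIX = 29
23 × 29 = 667

DCLXVII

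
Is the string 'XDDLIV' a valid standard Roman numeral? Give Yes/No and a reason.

'XDDLIV': D should not appear more than once

No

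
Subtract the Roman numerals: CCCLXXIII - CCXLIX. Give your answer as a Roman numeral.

CCCLXXIII = 373
CCXLIX = 249
373 - 249 = 124

CXXIV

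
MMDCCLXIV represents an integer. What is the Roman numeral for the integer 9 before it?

MMDCCLXIV = 2764
2764 - 9 = 2755

MMDCCLV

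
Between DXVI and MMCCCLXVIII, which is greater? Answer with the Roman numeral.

DXVI = 516
MMCCCLXVIII = 2368
2368 is larger

MMCCCLXVIII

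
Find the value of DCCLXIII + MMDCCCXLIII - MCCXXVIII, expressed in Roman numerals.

DCCLXIII = 763, MMDCCCXLIII = 2843, MCCXXVIII = 1228
763 + 2843 = 3606
3606 - 1228 = 2378

MMCCCLXXVIII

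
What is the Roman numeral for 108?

Convert 108 to Roman numerals:
  108 contains 1×100 (C)
  8 contains 1×5 (V)
  3 contains 3×1 (III)

CVIII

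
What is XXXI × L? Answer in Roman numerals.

XXXI = 31
L = 50
31 × 50 = 1550

MDL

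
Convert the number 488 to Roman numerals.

Convert 488 to Roman numerals:
  488 contains 1×400 (CD)
  88 contains 1×50 (L)
  38 contains 3×10 (XXX)
  8 contains 1×5 (V)
  3 contains 3×1 (III)

CDLXXXVIII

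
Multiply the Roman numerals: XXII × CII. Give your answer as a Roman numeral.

XXII = 22
CII = 102
22 × 102 = 2244

MMCCXLIV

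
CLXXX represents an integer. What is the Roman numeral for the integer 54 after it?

CLXXX = 180
180 + 54 = 234

CCXXXIV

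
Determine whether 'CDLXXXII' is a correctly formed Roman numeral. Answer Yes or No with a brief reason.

'CDLXXXII': Check the rules: uses only the symbols I, V, X, L, C, D, M; no symbol is repeated more than three times in a row; V, L and D each appear at most once; the only place a smaller symbol precedes a larger one is the allowed subtractive pair CD, the symbol right after such a pair (if any) is smaller than the pair's first symbol, and otherwise the values never increase from left to right. Value: CD (400) + L (50) + X (10) + X (10) + X (10) + I (1) + I (1) = 482. So it is a valid standard Roman numeral.

Yes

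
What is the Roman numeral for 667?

Convert 667 to Roman numerals:
  667 contains 1×500 (D)
  167 contains 1×100 (C)
  67 contains 1×50 (L)
  17 contains 1×10 (X)
  7 contains 1×5 (V)
  2 contains 2×1 (II)

DCLXVII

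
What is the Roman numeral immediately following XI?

XI = 11, so the next integer is 11 + 1 = 12

XII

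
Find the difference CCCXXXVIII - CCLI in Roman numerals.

CCCXXXVIII = 338
CCLI = 251
338 - 251 = 87

LXXXVII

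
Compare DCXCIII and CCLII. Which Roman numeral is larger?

DCXCIII = 693
CCLII = 252
693 is larger

DCXCIII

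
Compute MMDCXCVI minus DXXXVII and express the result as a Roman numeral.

MMDCXCVI = 2696
DXXXVII = 537
2696 - 537 = 2159

MMCLIX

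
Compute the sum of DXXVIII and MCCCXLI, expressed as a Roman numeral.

DXXVIII = 528
MCCCXLI = 1341
528 + 1341 = 1869

MDCCCLXIX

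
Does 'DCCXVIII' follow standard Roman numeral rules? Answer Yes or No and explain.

'DCCXVIII': Check the rules: uses only the symbols I, V, X, L, C, D, M; no symbol is repeated more than three times in a row; V, L and D each appear at most once; no smaller symbol precedes a larger one (values never increase from left to right). Value: D (500) + C (100) + C (100) + X (10) + V (5) + I (1) + I (1) + I (1) = 718. So it is a valid standard Roman numeral.

Yes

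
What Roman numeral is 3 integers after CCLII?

CCLII = 252
252 + 3 = 255

CCLV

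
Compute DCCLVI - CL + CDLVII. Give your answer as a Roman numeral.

DCCLVI = 756, CL = 150, CDLVII = 457
756 - 150 = 606
606 + 457 = 1063

MLXIII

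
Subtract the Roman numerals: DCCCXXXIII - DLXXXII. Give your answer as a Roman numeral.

DCCCXXXIII = 833
DLXXXII = 582
833 - 582 = 251

CCLI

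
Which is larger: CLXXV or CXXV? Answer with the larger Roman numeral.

CLXXV = 175
CXXV = 125
175 is larger

CLXXV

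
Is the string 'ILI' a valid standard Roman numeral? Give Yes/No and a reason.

'ILI': Invalid subtractive combination: IL

No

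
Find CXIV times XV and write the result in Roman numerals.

CXIV = 114
XV = 15
114 × 15 = 1710

MDCCX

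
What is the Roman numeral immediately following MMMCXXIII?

MMMCXXIII = 3123; next is 3124

MMMCXXIV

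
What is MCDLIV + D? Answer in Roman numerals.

MCDLIV = 1454
D = 500
1454 + 500 = 1954

MCMLIV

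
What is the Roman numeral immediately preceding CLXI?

CLXI = 161; previous is 160

CLX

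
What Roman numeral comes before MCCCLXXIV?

MCCCLXXIV = 1374; previous is 1373

MCCCLXXIII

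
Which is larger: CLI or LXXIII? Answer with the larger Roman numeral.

CLI = 151
LXXIII = 73
151 is larger

CLI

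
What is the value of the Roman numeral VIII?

VIII: V=5, I=1, I=1, I=1
5 + 1 + 1 + 1 = 8

8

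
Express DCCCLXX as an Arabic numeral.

DCCCLXX: D=500, C=100, C=100, C=100, L=50, X=10, X=10
500 + 100 + 100 + 100 + 50 + 10 + 10 = 870

870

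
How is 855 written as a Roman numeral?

Convert 855 to Roman numerals:
  855 contains 1×500 (D)
  355 contains 3×100 (CCC)
  55 contains 1×50 (L)
  5 contains 1×5 (V)

DCCCLV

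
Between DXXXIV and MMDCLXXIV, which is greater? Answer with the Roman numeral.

DXXXIV = 534
MMDCLXXIV = 2674
2674 is larger

MMDCLXXIV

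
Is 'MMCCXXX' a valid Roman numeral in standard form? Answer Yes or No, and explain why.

'MMCCXXX': Check the rules: uses only the symbols I, V, X, L, C, D, M; no symbol is repeated more than three times in a row; V, L and D each appear at most once; no smaller symbol precedes a larger one (values never increase from left to right). Value: M (1000) + M (1000) + C (100) + C (100) + X (10) + X (10) + X (10) = 2230. So it is a valid standard Roman numeral.

Yes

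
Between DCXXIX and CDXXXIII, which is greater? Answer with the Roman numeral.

DCXXIX = 629
CDXXXIII = 433
629 is larger

DCXXIX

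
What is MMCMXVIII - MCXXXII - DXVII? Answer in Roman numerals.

MMCMXVIII = 2918, MCXXXII = 1132, DXVII = 517
2918 - 1132 = 1786
1786 - 517 = 1269

MCCLXIX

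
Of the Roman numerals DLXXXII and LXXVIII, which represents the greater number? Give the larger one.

DLXXXII = 582
LXXVIII = 78
582 is larger

DLXXXII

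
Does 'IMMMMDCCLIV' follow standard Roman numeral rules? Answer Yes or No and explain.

'IMMMMDCCLIV': More than 3 consecutive M's

No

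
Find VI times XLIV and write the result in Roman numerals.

VI = 6
XLIV = 44
6 × 44 = 264

CCLXIV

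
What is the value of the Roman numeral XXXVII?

XXXVII: X=10, X=10, X=10, V=5, I=1, I=1
10 + 10 + 10 + 5 + 1 + 1 = 37

37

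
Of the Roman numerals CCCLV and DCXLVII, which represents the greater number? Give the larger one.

CCCLV = 355
DCXLVII = 647
647 is larger

DCXLVII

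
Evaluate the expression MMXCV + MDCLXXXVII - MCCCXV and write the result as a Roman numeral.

MMXCV = 2095, MDCLXXXVII = 1687, MCCCXV = 1315
2095 + 1687 = 3782
3782 - 1315 = 2467

MMCDLXVII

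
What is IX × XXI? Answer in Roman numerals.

IX = 9
XXI = 21
9 × 21 = 189

CLXXXIX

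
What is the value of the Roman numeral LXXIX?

LXXIX: L=50, X=10, X=10, IX=9
50 + 10 + 10 + 9 = 79

79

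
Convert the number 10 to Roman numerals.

Convert 10 to Roman numerals:
  10 contains 1×10 (X)

X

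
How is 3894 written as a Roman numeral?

Convert 3894 to Roman numerals:
  3894 contains 3×1000 (MMM)
  894 contains 1×500 (D)
  394 contains 3×100 (CCC)
  94 contains 1×90 (XC)
  4 contains 1×4 (IV)

MMMDCCCXCIV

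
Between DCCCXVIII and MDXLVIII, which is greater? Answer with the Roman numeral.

DCCCXVIII = 818
MDXLVIII = 1548
1548 is larger

MDXLVIII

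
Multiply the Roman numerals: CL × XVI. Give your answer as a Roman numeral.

CL = 150
XVI = 16
150 × 16 = 2400

MMCD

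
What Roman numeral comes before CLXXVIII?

CLXXVIII = 178; previous is 177

CLXXVII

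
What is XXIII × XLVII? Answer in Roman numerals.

XXIII = 23
XLVII = 47
23 × 47 = 1081

MLXXXI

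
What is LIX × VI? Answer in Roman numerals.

LIX = 59
VI = 6
59 × 6 = 354

CCCLIV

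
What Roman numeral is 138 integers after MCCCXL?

MCCCXL = 1340
1340 + 138 = 1478

MCDLXXVIII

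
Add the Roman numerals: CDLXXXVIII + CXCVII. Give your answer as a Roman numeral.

CDLXXXVIII = 488
CXCVII = 197
488 + 197 = 685

DCLXXXV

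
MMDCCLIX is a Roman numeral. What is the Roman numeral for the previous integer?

MMDCCLIX = 2759; previous is 2758

MMDCCLVIII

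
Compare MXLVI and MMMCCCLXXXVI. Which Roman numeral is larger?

MXLVI = 1046
MMMCCCLXXXVI = 3386
3386 is larger

MMMCCCLXXXVI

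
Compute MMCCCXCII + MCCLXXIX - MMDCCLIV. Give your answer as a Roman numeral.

MMCCCXCII = 2392, MCCLXXIX = 1279, MMDCCLIV = 2754
2392 + 1279 = 3671
3671 - 2754 = 917

CMXVII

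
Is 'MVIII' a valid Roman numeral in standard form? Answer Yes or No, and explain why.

'MVIII': Check the rules: uses only the symbols I, V, X, L, C, D, M; no symbol is repeated more than three times in a row; V, L and D each appear at most once; no smaller symbol precedes a larger one (values never increase from left to right). Value: M (1000) + V (5) + I (1) + I (1) + I (1) = 1008. So it is a valid standard Roman numeral.

Yes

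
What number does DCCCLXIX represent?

DCCCLXIX: D=500, C=100, C=100, C=100, L=50, X=10, IX=9
500 + 100 + 100 + 100 + 50 + 10 + 9 = 869

869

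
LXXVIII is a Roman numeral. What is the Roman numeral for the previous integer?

LXXVIII = 78, so the previous integer is 78 - 1 = 77

LXXVII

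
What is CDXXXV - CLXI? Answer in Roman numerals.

CDXXXV = 435
CLXI = 161
435 - 161 = 274

CCLXXIV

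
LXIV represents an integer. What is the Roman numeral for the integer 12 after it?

LXIV = 64
64 + 12 = 76

LXXVI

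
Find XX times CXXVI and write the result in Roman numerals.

XX = 20
CXXVI = 126
20 × 126 = 2520

MMDXX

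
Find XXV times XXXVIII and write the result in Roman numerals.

XXV = 25
XXXVIII = 38
25 × 38 = 950

CML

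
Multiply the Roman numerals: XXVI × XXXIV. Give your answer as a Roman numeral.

XXVI = 26
XXXIV = 34
26 × 34 = 884

DCCCLXXXIV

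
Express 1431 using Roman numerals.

Convert 1431 to Roman numerals:
  1431 contains 1×1000 (M)
  431 contains 1×400 (CD)
  31 contains 3×10 (XXX)
  1 contains 1×1 (I)

MCDXXXI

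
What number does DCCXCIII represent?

DCCXCIII: D=500, C=100, C=100, XC=90, I=1, I=1, I=1
500 + 100 + 100 + 90 + 1 + 1 + 1 = 793

793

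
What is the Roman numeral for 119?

Convert 119 to Roman numerals:
  119 contains 1×100 (C)
  19 contains 1×10 (X)
  9 contains 1×9 (IX)

CXIX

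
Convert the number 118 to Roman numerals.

Convert 118 to Roman numerals:
  118 contains 1×100 (C)
  18 contains 1×10 (X)
  8 contains 1×5 (V)
  3 contains 3×1 (III)

CXVIII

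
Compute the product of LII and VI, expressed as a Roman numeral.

LII = 52
VI = 6
52 × 6 = 312

CCCXII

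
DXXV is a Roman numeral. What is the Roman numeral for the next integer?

DXXV = 525; next is 526

DXXVI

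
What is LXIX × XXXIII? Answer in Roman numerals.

LXIX = 69
XXXIII = 33
69 × 33 = 2277

MMCCLXXVII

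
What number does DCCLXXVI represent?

DCCLXXVI: D=500, C=100, C=100, L=50, X=10, X=10, V=5, I=1
500 + 100 + 100 + 50 + 10 + 10 + 5 + 1 = 776

776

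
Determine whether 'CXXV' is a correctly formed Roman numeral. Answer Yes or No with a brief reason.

'CXXV': Check the rules: uses only the symbols I, V, X, L, C, D, M; no symbol is repeated more than three times in a row; V, L and D each appear at most once; no smaller symbol precedes a larger one (values never increase from left to right). Value: C (100) + X (10) + X (10) + V (5) = 125. So it is a valid standard Roman numeral.

Yes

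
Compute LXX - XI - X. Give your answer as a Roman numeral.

LXX = 70, XI = 11, X = 10
70 - 11 = 59
59 - 10 = 49

XLIX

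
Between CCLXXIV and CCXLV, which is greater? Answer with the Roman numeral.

CCLXXIV = 274
CCXLV = 245
274 is larger

CCLXXIV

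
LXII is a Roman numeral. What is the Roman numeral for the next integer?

LXII = 62, so the next integer is 62 + 1 = 63

LXIII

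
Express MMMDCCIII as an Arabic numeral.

MMMDCCIII: M=1000, M=1000, M=1000, D=500, C=100, C=100, I=1, I=1, I=1
1000 + 1000 + 1000 + 500 + 100 + 100 + 1 + 1 + 1 = 3703

3703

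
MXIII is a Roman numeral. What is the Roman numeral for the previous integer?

MXIII = 1013; previous is 1012

MXII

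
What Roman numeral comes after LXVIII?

LXVIII = 68; next is 69

LXIX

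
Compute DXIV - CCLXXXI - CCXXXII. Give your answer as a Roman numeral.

DXIV = 514, CCLXXXI = 281, CCXXXII = 232
514 - 281 = 233
233 - 232 = 1

I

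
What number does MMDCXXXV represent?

MMDCXXXV: M=1000, M=1000, D=500, C=100, X=10, X=10, X=10, V=5
1000 + 1000 + 500 + 100 + 10 + 10 + 10 + 5 = 2635

2635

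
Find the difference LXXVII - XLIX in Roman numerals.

LXXVII = 77
XLIX = 49
77 - 49 = 28

XXVIII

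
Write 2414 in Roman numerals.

Convert 2414 to Roman numerals:
  2414 contains 2×1000 (MM)
  414 contains 1×400 (CD)
  14 contains 1×10 (X)
  4 contains 1×4 (IV)

MMCDXIV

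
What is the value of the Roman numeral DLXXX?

DLXXX: D=500, L=50, X=10, X=10, X=10
500 + 50 + 10 + 10 + 10 = 580

580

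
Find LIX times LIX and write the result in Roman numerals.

LIX = 59
LIX = 59
59 × 59 = 3481

MMMCDLXXXI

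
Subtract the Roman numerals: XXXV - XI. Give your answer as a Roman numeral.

XXXV = 35
XI = 11
35 - 11 = 24

XXIV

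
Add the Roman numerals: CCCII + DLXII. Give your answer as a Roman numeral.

CCCII = 302
DLXII = 562
302 + 562 = 864

DCCCLXIV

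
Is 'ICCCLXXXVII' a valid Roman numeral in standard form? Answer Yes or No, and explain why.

'ICCCLXXXVII': Invalid subtractive combination: IC

No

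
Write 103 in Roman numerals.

Convert 103 to Roman numerals:
  103 contains 1×100 (C)
  3 contains 3×1 (III)

CIII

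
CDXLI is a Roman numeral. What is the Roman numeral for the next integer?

CDXLI = 441, so the next integer is 441 + 1 = 442

CDXLII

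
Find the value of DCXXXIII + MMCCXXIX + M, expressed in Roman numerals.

DCXXXIII = 633, MMCCXXIX = 2229, M = 1000
633 + 2229 = 2862
2862 + 1000 = 3862

MMMDCCCLXII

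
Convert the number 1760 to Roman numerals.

Convert 1760 to Roman numerals:
  1760 contains 1×1000 (M)
  760 contains 1×500 (D)
  260 contains 2×100 (CC)
  60 contains 1×50 (L)
  10 contains 1×10 (X)

MDCCLX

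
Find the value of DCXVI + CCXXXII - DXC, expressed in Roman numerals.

DCXVI = 616, CCXXXII = 232, DXC = 590
616 + 232 = 848
848 - 590 = 258

CCLVIII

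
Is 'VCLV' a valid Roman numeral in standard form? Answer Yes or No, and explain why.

'VCLV': V should not appear more than once

No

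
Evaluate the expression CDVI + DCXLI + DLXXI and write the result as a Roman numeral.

CDVI = 406, DCXLI = 641, DLXXI = 571
406 + 641 = 1047
1047 + 571 = 1618

MDCXVIII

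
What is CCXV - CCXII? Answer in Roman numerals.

CCXV = 215
CCXII = 212
215 - 212 = 3

III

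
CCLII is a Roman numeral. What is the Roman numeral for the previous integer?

CCLII = 252; previous is 251

CCLI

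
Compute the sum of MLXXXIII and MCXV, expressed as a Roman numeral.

MLXXXIII = 1083
MCXV = 1115
1083 + 1115 = 2198

MMCXCVIII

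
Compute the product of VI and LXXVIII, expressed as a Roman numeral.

VI = 6
LXXVIII = 78
6 × 78 = 468

CDLXVIII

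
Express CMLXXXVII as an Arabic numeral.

CMLXXXVII: CM=900, L=50, X=10, X=10, X=10, V=5, I=1, I=1
900 + 50 + 10 + 10 + 10 + 5 + 1 + 1 = 987

987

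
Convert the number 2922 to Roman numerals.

Convert 2922 to Roman numerals:
  2922 contains 2×1000 (MM)
  922 contains 1×900 (CM)
  22 contains 2×10 (XX)
  2 contains 2×1 (II)

MMCMXXII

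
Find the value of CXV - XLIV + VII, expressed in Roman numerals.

CXV = 115, XLIV = 44, VII = 7
115 - 44 = 71
71 + 7 = 78

LXXVIII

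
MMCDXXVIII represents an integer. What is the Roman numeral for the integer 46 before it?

MMCDXXVIII = 2428
2428 - 46 = 2382

MMCCCLXXXII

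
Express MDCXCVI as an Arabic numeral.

MDCXCVI: M=1000, D=500, C=100, XC=90, V=5, I=1
1000 + 500 + 100 + 90 + 5 + 1 = 1696

1696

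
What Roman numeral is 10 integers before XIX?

XIX = 19
19 - 10 = 9

IX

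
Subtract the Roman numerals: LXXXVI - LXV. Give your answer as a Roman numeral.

LXXXVI = 86
LXV = 65
86 - 65 = 21

XXI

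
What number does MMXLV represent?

MMXLV: M=1000, M=1000, XL=40, V=5
1000 + 1000 + 40 + 5 = 2045

2045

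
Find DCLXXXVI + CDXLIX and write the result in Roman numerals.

DCLXXXVI = 686
CDXLIX = 449
686 + 449 = 1135

MCXXXV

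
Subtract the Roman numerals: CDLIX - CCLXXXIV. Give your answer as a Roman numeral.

CDLIX = 459
CCLXXXIV = 284
459 - 284 = 175

CLXXV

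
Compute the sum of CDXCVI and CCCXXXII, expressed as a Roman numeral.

CDXCVI = 496
CCCXXXII = 332
496 + 332 = 828

DCCCXXVIII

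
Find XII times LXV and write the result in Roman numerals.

XII = 12
LXV = 65
12 × 65 = 780

DCCLXXX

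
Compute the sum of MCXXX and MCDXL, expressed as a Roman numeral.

MCXXX = 1130
MCDXL = 1440
1130 + 1440 = 2570

MMDLXX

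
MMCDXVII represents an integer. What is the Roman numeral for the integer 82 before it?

MMCDXVII = 2417
2417 - 82 = 2335

MMCCCXXXV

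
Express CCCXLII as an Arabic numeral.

CCCXLII: C=100, C=100, C=100, XL=40, I=1, I=1
100 + 100 + 100 + 40 + 1 + 1 = 342

342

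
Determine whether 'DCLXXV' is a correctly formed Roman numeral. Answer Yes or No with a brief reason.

'DCLXXV': Check the rules: uses only the symbols I, V, X, L, C, D, M; no symbol is repeated more than three times in a row; V, L and D each appear at most once; no smaller symbol precedes a larger one (values never increase from left to right). Value: D (500) + C (100) + L (50) + X (10) + X (10) + V (5) = 675. So it is a valid standard Roman numeral.

Yes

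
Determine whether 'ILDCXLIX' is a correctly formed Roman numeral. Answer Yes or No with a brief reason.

'ILDCXLIX': L should not appear more than once

No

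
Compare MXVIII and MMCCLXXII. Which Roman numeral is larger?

MXVIII = 1018
MMCCLXXII = 2272
2272 is larger

MMCCLXXII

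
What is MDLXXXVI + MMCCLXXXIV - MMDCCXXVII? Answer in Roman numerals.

MDLXXXVI = 1586, MMCCLXXXIV = 2284, MMDCCXXVII = 2727
1586 + 2284 = 3870
3870 - 2727 = 1143

MCXLIII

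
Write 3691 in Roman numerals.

Convert 3691 to Roman numerals:
  3691 contains 3×1000 (MMM)
  691 contains 1×500 (D)
  191 contains 1×100 (C)
  91 contains 1×90 (XC)
  1 contains 1×1 (I)

MMMDCXCI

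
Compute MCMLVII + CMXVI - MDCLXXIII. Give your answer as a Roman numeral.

MCMLVII = 1957, CMXVI = 916, MDCLXXIII = 1673
1957 + 916 = 2873
2873 - 1673 = 1200

MCC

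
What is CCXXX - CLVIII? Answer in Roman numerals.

CCXXX = 230
CLVIII = 158
230 - 158 = 72

LXXII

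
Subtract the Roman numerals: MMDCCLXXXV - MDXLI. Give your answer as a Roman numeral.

MMDCCLXXXV = 2785
MDXLI = 1541
2785 - 1541 = 1244

MCCXLIV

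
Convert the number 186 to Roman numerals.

Convert 186 to Roman numerals:
  186 contains 1×100 (C)
  86 contains 1×50 (L)
  36 contains 3×10 (XXX)
  6 contains 1×5 (V)
  1 contains 1×1 (I)

CLXXXVI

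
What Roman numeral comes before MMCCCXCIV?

MMCCCXCIV = 2394, so the previous integer is 2394 - 1 = 2393

MMCCCXCIII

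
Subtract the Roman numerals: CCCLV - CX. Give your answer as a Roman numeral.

CCCLV = 355
CX = 110
355 - 110 = 245

CCXLV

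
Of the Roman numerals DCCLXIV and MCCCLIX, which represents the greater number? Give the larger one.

DCCLXIV = 764
MCCCLIX = 1359
1359 is larger

MCCCLIX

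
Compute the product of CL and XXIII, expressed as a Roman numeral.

CL = 150
XXIII = 23
150 × 23 = 3450

MMMCDL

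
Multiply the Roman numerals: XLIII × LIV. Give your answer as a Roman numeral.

XLIII = 43
LIV = 54
43 × 54 = 2322

MMCCCXXII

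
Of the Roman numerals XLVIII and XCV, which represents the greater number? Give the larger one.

XLVIII = 48
XCV = 95
95 is larger

XCV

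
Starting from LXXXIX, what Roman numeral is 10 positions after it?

LXXXIX = 89
89 + 10 = 99

XCIX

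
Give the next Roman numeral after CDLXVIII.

CDLXVIII = 468; next is 469

CDLXIX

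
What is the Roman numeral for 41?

Convert 41 to Roman numerals:
  41 contains 1×40 (XL)
  1 contains 1×1 (I)

XLI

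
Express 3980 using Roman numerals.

Convert 3980 to Roman numerals:
  3980 contains 3×1000 (MMM)
  980 contains 1×900 (CM)
  80 contains 1×50 (L)
  30 contains 3×10 (XXX)

MMMCMLXXX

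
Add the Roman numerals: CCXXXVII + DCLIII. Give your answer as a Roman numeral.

CCXXXVII = 237
DCLIII = 653
237 + 653 = 890

DCCCXC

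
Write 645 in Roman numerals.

Convert 645 to Roman numerals:
  645 contains 1×500 (D)
  145 contains 1×100 (C)
  45 contains 1×40 (XL)
  5 contains 1×5 (V)

DCXLV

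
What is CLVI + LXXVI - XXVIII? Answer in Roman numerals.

CLVI = 156, LXXVI = 76, XXVIII = 28
156 + 76 = 232
232 - 28 = 204

CCIV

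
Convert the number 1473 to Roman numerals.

Convert 1473 to Roman numerals:
  1473 contains 1×1000 (M)
  473 contains 1×400 (CD)
  73 contains 1×50 (L)
  23 contains 2×10 (XX)
  3 contains 3×1 (III)

MCDLXXIII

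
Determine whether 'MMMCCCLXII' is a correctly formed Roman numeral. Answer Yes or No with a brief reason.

'MMMCCCLXII': Check the rules: uses only the symbols I, V, X, L, C, D, M; no symbol is repeated more than three times in a row; V, L and D each appear at most once; no smaller symbol precedes a larger one (values never increase from left to right). Value: M (1000) + M (1000) + M (1000) + C (100) + C (100) + C (100) + L (50) + X (10) + I (1) + I (1) = 3362. So it is a valid standard Roman numeral.

Yes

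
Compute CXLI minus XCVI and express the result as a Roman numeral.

CXLI = 141
XCVI = 96
141 - 96 = 45

XLV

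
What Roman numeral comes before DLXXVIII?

DLXXVIII = 578, so the previous integer is 578 - 1 = 577

DLXXVII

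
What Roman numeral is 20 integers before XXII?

XXII = 22
22 - 20 = 2

II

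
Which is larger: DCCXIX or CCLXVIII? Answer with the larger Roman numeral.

DCCXIX = 719
CCLXVIII = 268
719 is larger

DCCXIX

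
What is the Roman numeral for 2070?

Convert 2070 to Roman numerals:
  2070 contains 2×1000 (MM)
  70 contains 1×50 (L)
  20 contains 2×10 (XX)

MMLXX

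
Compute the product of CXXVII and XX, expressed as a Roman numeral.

CXXVII = 127
XX = 20
127 × 20 = 2540

MMDXL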